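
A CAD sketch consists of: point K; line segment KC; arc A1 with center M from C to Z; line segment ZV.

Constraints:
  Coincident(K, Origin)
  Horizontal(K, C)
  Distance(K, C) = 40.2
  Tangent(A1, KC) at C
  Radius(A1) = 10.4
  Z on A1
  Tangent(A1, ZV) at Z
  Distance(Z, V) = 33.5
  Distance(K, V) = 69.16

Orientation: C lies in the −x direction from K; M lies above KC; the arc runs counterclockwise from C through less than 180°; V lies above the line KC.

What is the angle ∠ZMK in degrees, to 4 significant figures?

56.13°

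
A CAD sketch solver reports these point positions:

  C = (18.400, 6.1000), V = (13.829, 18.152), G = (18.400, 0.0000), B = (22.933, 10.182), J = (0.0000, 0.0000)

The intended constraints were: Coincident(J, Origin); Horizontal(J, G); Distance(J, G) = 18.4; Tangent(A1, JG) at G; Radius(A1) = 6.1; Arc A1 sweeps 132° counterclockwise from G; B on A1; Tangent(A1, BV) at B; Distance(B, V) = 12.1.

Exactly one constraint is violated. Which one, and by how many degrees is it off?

Tangent(A1, BV) at B — off by 6.80°.

J = (0.00, 0.00) ✓; J.y = 0.00, G.y = 0.00 ✓; |JG| = 18.40 ✓; ∠(CG, GJ) = 90.00° ✓; |CG| = 6.100 ✓; bearing(C→B) − bearing(C→G) = 132.0° ✓; |CB| = 6.100 ✓; ∠(CB, BV) = 83.20° ✗; |BV| = 12.10 ✓.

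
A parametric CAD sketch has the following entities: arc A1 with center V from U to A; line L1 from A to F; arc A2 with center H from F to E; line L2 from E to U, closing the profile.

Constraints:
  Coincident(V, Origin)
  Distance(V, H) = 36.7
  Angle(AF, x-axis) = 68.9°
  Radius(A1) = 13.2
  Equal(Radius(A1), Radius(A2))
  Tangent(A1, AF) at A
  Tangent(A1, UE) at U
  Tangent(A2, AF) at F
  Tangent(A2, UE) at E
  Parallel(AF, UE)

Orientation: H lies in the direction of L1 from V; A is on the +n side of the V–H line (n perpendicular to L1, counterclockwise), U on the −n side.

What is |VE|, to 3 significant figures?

39.0

The slot axis is L1's direction at 68.9°, so u = (cos 68.9°, sin 68.9°) = (0.360, 0.933) and n = (−sin 68.9°, cos 68.9°) = (-0.933, 0.360). V is at the origin and H lies 36.7 along u from V, so H = 36.7·u = (13.2, 34.2). Tangency of A1 to both parallel lines with radius 13.2 puts A and U at V ± 13.2·n: A = (-12.3, 4.75), U = (12.3, -4.75). Equal radii place F and E the same way about H: F = H + 13.2·n = (0.897, 39.0), E = H − 13.2·n = (25.5, 29.5). Then |VE| = |E − V| = 39.0.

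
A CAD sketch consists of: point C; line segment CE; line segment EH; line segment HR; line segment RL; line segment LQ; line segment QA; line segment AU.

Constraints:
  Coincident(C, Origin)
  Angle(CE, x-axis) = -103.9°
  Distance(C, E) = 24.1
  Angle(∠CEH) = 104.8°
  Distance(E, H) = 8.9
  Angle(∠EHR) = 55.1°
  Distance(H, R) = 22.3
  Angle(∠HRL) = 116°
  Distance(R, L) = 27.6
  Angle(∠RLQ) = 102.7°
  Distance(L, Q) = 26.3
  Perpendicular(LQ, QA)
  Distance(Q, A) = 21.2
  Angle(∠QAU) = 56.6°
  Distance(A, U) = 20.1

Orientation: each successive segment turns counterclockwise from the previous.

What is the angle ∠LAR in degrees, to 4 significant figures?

48.90°

C is at the origin; CE runs at -103.9° with length 24.1, so E = (-5.789, -23.39). ∠CEH = 104.8° gives EH at -28.70° from the x-axis; with |EH| = 8.9, H = (2.017, -27.67). ∠EHR = 55.1° gives HR at 96.20° from the x-axis; with |HR| = 22.3, R = (-0.3913, -5.499). ∠HRL = 116.0° gives RL at 160.2° from the x-axis; with |RL| = 27.6, L = (-26.36, 3.850). ∠RLQ = 102.7° gives LQ at -122.5° from the x-axis; with |LQ| = 26.3, Q = (-40.49, -18.33). The perpendicularity gives QA at right angles to LQ, so QA runs at -32.50°; with |QA| = 21.2, A = (-22.61, -29.72). Then cos ∠LAR = AL·AR / (|AL||AR|), giving 48.90°.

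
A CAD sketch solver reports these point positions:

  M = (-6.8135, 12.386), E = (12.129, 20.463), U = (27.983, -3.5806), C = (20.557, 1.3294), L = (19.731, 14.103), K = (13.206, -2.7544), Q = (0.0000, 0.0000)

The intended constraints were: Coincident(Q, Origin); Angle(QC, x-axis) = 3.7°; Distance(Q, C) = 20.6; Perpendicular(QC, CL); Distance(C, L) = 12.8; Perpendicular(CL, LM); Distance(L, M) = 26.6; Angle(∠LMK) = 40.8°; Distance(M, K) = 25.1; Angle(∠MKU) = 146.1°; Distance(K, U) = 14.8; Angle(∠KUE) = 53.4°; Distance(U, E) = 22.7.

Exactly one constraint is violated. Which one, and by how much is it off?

Distance(U, E) = 22.7 — off by 6.10.

Q = (0.00, 0.00) ✓; QC at 3.700° ✓; |QC| = 20.60 ✓; ∠(QC, CL) = 90.00° ✓; |CL| = 12.80 ✓; ∠(CL, LM) = 90.00° ✓; |LM| = 26.60 ✓; ∠LMK = 40.80° ✓; |MK| = 25.10 ✓; ∠MKU = 146.1° ✓; |KU| = 14.80 ✓; ∠KUE = 53.40° ✓; |UE| = 28.80 ✗.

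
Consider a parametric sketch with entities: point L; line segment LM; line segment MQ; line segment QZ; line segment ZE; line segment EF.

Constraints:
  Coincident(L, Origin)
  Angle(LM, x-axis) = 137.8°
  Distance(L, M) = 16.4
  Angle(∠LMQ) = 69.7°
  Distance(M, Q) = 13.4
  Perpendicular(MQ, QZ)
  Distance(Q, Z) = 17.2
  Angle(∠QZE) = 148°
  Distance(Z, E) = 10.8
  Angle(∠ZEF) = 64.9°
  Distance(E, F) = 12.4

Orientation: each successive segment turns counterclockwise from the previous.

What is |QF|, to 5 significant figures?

20.237

L is at the origin; LM runs at 137.8° with length 16.4, so M = (-12.149, 11.016). ∠LMQ = 69.7° gives MQ at -111.90° from the x-axis; with |MQ| = 13.4, Q = (-17.147, -1.4168). The perpendicularity gives QZ at right angles to MQ, so QZ runs at -21.900°; with |QZ| = 17.2, Z = (-1.1884, -7.8322). ∠QZE = 148.0° gives ZE at 10.100° from the x-axis; with |ZE| = 10.8, E = (9.4442, -5.9382). ∠ZEF = 64.9° gives EF at 125.20° from the x-axis; with |EF| = 12.4, F = (2.2964, 4.1944). Then |QF| = |F − Q| = 20.237.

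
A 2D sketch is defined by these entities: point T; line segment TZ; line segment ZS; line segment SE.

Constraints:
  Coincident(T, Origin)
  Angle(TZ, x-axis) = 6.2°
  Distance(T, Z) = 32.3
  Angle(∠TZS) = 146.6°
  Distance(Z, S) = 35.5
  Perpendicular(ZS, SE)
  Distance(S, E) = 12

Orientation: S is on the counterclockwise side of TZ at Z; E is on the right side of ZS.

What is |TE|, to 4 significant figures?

69.20

∠TZS = 146.6°, so ZS runs at 6.2° + (180° − 146.6°) = 39.60° from the x-axis; with |ZS| = 35.5, S = Z + 35.5·(cos 39.60°, sin 39.60°) = (59.46, 26.12). ZS is perpendicular to SE; with |SE| = 12.0 on the right of ZS, E = S + 12.0·(0.6374, -0.7705) = (67.11, 16.87). Then |TE| = |E − T| = 69.20.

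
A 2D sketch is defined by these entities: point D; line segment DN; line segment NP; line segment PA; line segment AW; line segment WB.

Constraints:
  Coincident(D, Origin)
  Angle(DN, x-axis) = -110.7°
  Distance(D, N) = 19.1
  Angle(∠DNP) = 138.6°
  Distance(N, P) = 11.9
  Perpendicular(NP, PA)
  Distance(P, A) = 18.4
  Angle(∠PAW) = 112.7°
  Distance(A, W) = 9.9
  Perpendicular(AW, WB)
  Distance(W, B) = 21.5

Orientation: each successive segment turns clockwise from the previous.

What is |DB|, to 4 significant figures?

13.50

∠PAW = 112.7° gives AW at 50.60° from the x-axis; with |AW| = 9.9, W = (-19.59, 0.4760). The perpendicularity gives WB at right angles to AW, so WB runs at -39.40°; with |WB| = 21.5, B = (-2.980, -13.17). Then |DB| = |B − D| = 13.50.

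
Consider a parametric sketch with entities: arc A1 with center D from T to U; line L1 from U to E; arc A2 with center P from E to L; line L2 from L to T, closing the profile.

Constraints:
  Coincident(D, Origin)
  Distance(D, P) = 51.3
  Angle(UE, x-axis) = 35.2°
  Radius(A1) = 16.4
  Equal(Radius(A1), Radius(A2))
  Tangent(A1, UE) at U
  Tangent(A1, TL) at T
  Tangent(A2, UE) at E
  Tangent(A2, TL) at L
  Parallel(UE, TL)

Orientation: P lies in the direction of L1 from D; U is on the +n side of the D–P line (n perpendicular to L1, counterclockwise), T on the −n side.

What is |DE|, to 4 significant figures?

53.86

The slot axis is L1's direction at 35.2°, so u = (cos 35.2°, sin 35.2°) = (0.8171, 0.5764) and n = (−sin 35.2°, cos 35.2°) = (-0.5764, 0.8171). D is at the origin and P lies 51.3 along u from D, so P = 51.3·u = (41.92, 29.57). Tangency of A1 to both parallel lines with radius 16.4 puts U and T at D ± 16.4·n: U = (-9.453, 13.40), T = (9.453, -13.40). Equal radii place E and L the same way about P: E = P + 16.4·n = (32.47, 42.97), L = P − 16.4·n = (51.37, 16.17). Then |DE| = |E − D| = 53.86.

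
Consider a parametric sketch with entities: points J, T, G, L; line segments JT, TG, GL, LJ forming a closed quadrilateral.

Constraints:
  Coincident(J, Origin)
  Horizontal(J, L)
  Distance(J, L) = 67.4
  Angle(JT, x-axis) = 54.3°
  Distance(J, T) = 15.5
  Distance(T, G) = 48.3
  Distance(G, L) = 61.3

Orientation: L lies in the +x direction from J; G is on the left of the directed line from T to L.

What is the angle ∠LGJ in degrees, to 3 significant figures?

65.2°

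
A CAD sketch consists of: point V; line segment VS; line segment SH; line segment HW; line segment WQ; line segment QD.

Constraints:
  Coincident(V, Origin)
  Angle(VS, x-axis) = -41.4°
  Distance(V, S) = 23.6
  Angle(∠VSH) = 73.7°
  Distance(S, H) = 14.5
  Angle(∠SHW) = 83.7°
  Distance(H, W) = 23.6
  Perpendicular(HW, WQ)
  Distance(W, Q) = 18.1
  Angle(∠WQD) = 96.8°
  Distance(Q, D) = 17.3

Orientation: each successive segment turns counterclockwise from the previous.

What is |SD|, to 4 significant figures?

7.499

V is at the origin; VS runs at -41.4° with length 23.6, so S = (17.70, -15.61). ∠VSH = 73.7° gives SH at 64.90° from the x-axis; with |SH| = 14.5, H = (23.85, -2.476). ∠SHW = 83.7° gives HW at 161.2° from the x-axis; with |HW| = 23.6, W = (1.513, 5.129). The perpendicularity gives WQ at right angles to HW, so WQ runs at -108.8°; with |WQ| = 18.1, Q = (-4.320, -12.01). ∠WQD = 96.8° gives QD at -25.60° from the x-axis; with |QD| = 17.3, D = (11.28, -19.48). Then |SD| = |D − S| = 7.499.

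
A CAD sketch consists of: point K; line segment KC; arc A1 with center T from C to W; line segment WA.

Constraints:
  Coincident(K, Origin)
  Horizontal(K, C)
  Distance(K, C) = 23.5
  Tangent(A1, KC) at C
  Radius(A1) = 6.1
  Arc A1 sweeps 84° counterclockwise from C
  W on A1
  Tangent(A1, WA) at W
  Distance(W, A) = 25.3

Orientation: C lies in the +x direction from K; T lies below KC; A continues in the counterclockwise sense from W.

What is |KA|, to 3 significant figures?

34.0

K is at the origin; K and C share the same y with |KC| = 23.5 and C on the +x side, so C = (23.5, 0.00). Since A1 is tangent to KC there, TC ⟂ KC, so T = C + (0, -6.1) = (23.5, -6.10). On A1, C sits at bearing 90° from T; an 84° counterclockwise sweep puts W at bearing 174°, so W = T + 6.1·(cos 174°, sin 174°) = (17.4, -5.46). Since A1 is tangent to WA there, TW ⟂ WA, so WA runs along (−sin 174°, cos 174°); with |WA| = 25.3, A = (14.8, -30.6). Then |KA| = |A − K| = 34.0.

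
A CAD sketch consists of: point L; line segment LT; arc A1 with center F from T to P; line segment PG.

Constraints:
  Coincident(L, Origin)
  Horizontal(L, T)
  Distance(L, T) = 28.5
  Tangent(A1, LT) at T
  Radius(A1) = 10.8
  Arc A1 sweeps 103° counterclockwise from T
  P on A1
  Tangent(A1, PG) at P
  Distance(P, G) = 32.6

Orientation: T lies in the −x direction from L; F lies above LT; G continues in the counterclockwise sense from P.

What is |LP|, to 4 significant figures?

22.32

L is at the origin; LT is horizontal with |LT| = 28.5 and T on the −x side, so T = (-28.50, 0.000). Tangency of A1 to LT means the radius FT is perpendicular to LT, so F = T + (0, 10.8) = (-28.50, 10.80). On A1, T sits at bearing -90° from F; a 103° counterclockwise sweep puts P at bearing 13°, so P = F + 10.8·(cos 13°, sin 13°) = (-17.98, 13.23). Then |LP| = |P − L| = 22.32.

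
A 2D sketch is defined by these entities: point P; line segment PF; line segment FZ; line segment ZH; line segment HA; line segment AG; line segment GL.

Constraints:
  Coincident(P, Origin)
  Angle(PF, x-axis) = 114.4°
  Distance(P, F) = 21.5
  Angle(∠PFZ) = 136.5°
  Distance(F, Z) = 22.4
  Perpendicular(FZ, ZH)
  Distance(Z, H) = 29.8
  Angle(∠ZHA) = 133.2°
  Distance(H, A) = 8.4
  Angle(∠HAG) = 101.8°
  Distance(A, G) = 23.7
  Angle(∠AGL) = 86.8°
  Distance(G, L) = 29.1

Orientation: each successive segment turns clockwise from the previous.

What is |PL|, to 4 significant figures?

34.27

P is at the origin; PF runs at 114.4° with length 21.5, so F = (-8.882, 19.58). ∠PFZ = 136.5° gives FZ at 70.90° from the x-axis; with |FZ| = 22.4, Z = (-1.552, 40.75). The perpendicularity gives ZH at right angles to FZ, so ZH runs at -19.10°; with |ZH| = 29.8, H = (26.61, 31.00). ∠ZHA = 133.2° gives HA at -65.90° from the x-axis; with |HA| = 8.4, A = (30.04, 23.33). ∠HAG = 101.8° gives AG at -144.1° from the x-axis; with |AG| = 23.7, G = (10.84, 9.431). ∠AGL = 86.8° gives GL at 122.7° from the x-axis; with |GL| = 29.1, L = (-4.882, 33.92). Then |PL| = |L − P| = 34.27.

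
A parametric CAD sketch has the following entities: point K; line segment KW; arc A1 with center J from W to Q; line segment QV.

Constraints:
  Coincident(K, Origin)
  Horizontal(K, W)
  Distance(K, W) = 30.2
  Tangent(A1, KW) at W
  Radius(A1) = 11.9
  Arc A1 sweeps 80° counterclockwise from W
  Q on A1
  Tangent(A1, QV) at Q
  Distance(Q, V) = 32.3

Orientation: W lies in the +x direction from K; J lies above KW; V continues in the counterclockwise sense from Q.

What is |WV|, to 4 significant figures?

45.10

K is at the origin; K and W share the same y with |KW| = 30.2 and W on the +x side, so W = (30.20, 0.000). The tangent condition forces JW to be normal to KW, so J = W + (0, 11.9) = (30.20, 11.90). On A1, W sits at bearing -90° from J; an 80° counterclockwise sweep puts Q at bearing -10°, so Q = J + 11.9·(cos -10°, sin -10°) = (41.92, 9.834). Tangency of A1 to QV means the radius JQ is perpendicular to QV, so QV runs along (−sin -10°, cos -10°); with |QV| = 32.3, V = (47.53, 41.64). Then |WV| = |V − W| = 45.10.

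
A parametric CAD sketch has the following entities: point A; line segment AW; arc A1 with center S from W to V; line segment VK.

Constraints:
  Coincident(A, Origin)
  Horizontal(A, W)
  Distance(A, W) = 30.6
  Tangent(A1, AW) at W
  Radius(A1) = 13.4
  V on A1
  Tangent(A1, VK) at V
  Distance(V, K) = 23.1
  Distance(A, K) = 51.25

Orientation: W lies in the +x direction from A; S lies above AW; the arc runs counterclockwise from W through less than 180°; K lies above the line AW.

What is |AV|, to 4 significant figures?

46.79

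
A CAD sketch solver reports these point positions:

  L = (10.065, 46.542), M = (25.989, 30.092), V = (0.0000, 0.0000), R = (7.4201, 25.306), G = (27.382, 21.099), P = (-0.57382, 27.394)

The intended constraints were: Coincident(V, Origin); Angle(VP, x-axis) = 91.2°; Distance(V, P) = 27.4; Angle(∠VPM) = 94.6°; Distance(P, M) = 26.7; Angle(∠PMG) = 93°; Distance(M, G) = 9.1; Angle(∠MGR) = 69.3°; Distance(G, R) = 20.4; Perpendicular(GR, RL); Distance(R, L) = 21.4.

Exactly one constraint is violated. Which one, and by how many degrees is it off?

Perpendicular(GR, RL) — off by 4.80°.

V = (0.00, 0.00) ✓; VP at 91.20° ✓; |VP| = 27.40 ✓; ∠VPM = 94.60° ✓; |PM| = 26.70 ✓; ∠PMG = 93.01° ✓; |MG| = 9.100 ✓; ∠MGR = 69.29° ✓; |GR| = 20.40 ✓; ∠(GR, RL) = 85.20° ✗; |RL| = 21.40 ✓.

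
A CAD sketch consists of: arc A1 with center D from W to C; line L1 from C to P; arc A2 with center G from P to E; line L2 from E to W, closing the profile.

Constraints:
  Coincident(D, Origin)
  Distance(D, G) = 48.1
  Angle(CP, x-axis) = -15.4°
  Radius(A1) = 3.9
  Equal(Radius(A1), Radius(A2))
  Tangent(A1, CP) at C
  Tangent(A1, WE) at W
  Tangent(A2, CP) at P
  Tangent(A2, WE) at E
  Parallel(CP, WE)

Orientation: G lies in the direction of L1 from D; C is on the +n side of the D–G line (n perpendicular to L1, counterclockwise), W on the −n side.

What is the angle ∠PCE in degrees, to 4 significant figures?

9.211°

Tangency of A1 to both parallel lines with radius 3.9 puts C and W at D ± 3.9·n: C = (1.036, 3.760), W = (-1.036, -3.760). Equal radii place P and E the same way about G: P = G + 3.9·n = (47.41, -9.013), E = G − 3.9·n = (45.34, -16.53). Then cos ∠PCE = CP·CE / (|CP||CE|), giving 9.211°.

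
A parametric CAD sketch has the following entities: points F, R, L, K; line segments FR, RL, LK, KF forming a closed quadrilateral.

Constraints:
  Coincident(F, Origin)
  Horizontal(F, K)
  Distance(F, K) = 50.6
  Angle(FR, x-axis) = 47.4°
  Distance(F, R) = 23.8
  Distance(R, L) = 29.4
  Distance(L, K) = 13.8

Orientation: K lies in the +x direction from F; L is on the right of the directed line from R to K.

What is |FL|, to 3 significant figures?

37.3

Checks: |RL| = 29.40 ✓; |LK| = 13.80 ✓.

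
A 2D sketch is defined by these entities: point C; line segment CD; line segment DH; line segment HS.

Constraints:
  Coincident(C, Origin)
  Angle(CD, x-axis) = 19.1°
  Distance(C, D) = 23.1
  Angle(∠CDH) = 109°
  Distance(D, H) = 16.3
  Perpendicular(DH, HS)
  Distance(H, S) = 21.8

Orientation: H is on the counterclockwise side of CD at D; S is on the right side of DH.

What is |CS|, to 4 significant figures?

49.72

C is at the origin; CD runs at 19.1° with length 23.1, so D = 23.1·(cos 19.1°, sin 19.1°) = (21.83, 7.559). ∠CDH = 109.0°, so DH runs at 19.1° + (180° − 109.0°) = 90.10° from the x-axis; with |DH| = 16.3, H = D + 16.3·(cos 90.10°, sin 90.10°) = (21.80, 23.86). DH is perpendicular to HS; with |HS| = 21.8 on the right of DH, S = H + 21.8·(1.000, 0.001745) = (43.60, 23.90). Then |CS| = |S − C| = 49.72.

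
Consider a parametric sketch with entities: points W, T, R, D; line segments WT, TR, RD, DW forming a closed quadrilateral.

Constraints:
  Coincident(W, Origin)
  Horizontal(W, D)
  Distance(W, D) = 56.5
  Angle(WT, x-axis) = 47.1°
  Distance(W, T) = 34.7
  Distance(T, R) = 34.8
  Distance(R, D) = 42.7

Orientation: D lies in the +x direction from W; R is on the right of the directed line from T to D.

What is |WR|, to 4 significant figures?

16.73

W is at the origin; WD is horizontal with |WD| = 56.5 and D in +x, so D = (56.5, 0). WT runs at 47.1° with |WT| = 34.7, so T = (23.62, 25.42). R is determined by |TR| = 34.8 and |RD| = 42.7 together: it lies at the intersection of circle(T, 34.8) and circle(D, 42.7). With |TD| = 41.56, the foot of the radical line on TD is 13.41 from T and the perpendicular offset is √(34.8² − 13.41²) = 32.11. Taking the right-of-TD solution: R = (14.59, -8.189).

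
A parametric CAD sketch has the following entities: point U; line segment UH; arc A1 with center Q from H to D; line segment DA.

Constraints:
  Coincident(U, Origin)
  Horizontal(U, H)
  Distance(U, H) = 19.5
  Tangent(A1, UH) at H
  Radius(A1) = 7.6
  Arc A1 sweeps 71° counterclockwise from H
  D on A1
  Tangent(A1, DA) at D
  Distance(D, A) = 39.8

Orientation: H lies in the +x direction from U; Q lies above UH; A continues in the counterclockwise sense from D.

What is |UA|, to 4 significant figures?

58.31

On A1, H sits at bearing -90° from Q; a 71° counterclockwise sweep puts D at bearing -19°, so D = Q + 7.6·(cos -19°, sin -19°) = (26.69, 5.126). A1 meets DA tangentially, so QD is at right angles to DA, so DA runs along (−sin -19°, cos -19°); with |DA| = 39.8, A = (39.64, 42.76). Then |UA| = |A − U| = 58.31.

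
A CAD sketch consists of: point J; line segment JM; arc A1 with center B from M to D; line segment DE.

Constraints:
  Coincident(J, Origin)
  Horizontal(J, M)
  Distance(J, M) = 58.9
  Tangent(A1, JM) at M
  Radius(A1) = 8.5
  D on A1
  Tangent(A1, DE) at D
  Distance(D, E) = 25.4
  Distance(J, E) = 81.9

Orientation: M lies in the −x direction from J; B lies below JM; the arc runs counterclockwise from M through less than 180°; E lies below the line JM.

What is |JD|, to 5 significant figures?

66.892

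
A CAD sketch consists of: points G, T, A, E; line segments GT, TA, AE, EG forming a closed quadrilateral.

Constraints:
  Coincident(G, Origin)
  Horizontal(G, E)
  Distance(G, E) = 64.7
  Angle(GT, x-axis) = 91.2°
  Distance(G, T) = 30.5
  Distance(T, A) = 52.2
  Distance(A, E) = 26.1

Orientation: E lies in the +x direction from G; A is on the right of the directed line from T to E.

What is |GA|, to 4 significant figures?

39.03

G is at the origin; G and E share the same y with |GE| = 64.7 and E in +x, so E = (64.7, 0). GT runs at 91.2° with |GT| = 30.5, so T = (-0.6387, 30.49). A is determined by |TA| = 52.2 and |AE| = 26.1 together: it lies at the intersection of circle(T, 52.2) and circle(E, 26.1). With |TE| = 72.10, the foot of the radical line on TE is 50.22 from T and the perpendicular offset is √(52.2² − 50.22²) = 14.23. Taking the right-of-TE solution: A = (38.86, -3.640).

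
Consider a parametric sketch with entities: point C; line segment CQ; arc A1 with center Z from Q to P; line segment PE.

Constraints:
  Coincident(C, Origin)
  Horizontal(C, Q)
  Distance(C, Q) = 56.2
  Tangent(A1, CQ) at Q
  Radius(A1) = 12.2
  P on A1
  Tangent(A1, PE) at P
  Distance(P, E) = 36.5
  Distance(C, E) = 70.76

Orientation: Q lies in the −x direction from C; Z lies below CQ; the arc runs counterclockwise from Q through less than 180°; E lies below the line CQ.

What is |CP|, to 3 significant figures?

69.3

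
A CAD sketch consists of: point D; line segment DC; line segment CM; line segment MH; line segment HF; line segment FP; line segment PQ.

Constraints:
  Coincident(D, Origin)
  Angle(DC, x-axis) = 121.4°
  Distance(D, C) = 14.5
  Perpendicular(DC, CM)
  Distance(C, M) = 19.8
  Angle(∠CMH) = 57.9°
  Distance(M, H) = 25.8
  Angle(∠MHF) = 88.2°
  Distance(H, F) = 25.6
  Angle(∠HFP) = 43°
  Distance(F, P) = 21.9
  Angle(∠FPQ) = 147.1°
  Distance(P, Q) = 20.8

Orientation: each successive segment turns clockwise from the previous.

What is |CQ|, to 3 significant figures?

28.4

D is at the origin; DC runs at 121.4° with length 14.5, so C = (-7.55, 12.4). DC ⟂ CM, so CM runs at 31.4°; with |CM| = 19.8, M = (9.35, 22.7). ∠CMH = 57.9° gives MH at -90.7° from the x-axis; with |MH| = 25.8, H = (9.03, -3.11). ∠MHF = 88.2° gives HF at 178° from the x-axis; with |HF| = 25.6, F = (-16.5, -1.99). ∠HFP = 43.0° gives FP at 40.5° from the x-axis; with |FP| = 21.9, P = (0.108, 12.2). ∠FPQ = 147.1° gives PQ at 7.60° from the x-axis; with |PQ| = 20.8, Q = (20.7, 15.0). Then |CQ| = |Q − C| = 28.4.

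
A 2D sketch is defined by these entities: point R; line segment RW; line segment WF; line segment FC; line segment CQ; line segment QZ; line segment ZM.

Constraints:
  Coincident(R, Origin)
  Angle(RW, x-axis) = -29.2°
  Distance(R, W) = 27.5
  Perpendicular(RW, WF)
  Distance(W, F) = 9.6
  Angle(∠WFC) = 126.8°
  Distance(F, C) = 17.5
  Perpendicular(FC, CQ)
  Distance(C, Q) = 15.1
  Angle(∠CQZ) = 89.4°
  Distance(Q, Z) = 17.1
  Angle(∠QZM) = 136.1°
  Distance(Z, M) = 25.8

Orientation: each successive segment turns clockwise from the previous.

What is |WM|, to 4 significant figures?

16.36

R is at the origin; RW runs at -29.2° with length 27.5, so W = (24.01, -13.42). RW ⟂ WF, so WF runs at -119.2°; with |WF| = 9.6, F = (19.32, -21.80). ∠WFC = 126.8° gives FC at -172.4° from the x-axis; with |FC| = 17.5, C = (1.976, -24.11). The perpendicularity gives CQ at right angles to FC, so CQ runs at 97.60°; with |CQ| = 15.1, Q = (-0.02144, -9.143). ∠CQZ = 89.4° gives QZ at 7.000° from the x-axis; with |QZ| = 17.1, Z = (16.95, -7.059). ∠QZM = 136.1° gives ZM at -36.90° from the x-axis; with |ZM| = 25.8, M = (37.58, -22.55). Then |WM| = |M − W| = 16.36.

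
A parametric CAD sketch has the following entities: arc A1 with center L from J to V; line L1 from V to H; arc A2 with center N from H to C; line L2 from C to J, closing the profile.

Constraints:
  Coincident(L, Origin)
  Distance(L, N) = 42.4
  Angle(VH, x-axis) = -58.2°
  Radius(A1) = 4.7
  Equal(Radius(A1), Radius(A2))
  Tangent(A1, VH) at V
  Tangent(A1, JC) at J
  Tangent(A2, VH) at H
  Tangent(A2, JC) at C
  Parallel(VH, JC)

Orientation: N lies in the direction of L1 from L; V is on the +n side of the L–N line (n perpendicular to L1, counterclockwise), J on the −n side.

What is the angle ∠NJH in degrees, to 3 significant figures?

6.17°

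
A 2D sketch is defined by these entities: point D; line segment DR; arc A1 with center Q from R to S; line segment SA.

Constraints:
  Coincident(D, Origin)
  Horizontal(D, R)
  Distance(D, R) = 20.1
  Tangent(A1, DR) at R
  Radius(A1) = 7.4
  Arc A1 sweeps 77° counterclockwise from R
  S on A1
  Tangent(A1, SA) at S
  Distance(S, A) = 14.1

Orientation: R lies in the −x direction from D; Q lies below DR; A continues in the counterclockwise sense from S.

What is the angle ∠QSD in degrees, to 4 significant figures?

24.86°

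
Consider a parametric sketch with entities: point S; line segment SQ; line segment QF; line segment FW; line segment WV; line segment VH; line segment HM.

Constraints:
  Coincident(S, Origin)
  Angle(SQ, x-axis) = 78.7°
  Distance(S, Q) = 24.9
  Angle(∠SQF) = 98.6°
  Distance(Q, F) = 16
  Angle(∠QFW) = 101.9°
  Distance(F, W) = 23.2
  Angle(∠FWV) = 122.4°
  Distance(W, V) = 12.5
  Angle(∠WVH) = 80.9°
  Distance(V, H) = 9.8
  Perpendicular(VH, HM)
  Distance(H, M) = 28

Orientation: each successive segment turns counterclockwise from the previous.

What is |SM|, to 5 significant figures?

37.093

S is at the origin; SQ runs at 78.7° with length 24.9, so Q = (4.8791, 24.417). ∠SQF = 98.6° gives QF at 160.10° from the x-axis; with |QF| = 16.0, F = (-10.166, 29.863). ∠QFW = 101.9° gives FW at -121.80° from the x-axis; with |FW| = 23.2, W = (-22.391, 10.146). ∠FWV = 122.4° gives WV at -64.200° from the x-axis; with |WV| = 12.5, V = (-16.951, -1.1081). ∠WVH = 80.9° gives VH at 34.900° from the x-axis; with |VH| = 9.8, H = (-8.9130, 4.4989). VH ⟂ HM, so HM runs at 124.90°; with |HM| = 28.0, M = (-24.933, 27.463). Then |SM| = |M − S| = 37.093.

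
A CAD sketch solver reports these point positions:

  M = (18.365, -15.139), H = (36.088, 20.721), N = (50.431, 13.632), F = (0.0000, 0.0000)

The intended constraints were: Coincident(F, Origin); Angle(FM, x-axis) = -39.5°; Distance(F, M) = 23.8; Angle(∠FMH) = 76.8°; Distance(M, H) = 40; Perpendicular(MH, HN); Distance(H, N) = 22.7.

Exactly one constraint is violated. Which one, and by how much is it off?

Distance(H, N) = 22.7 — off by 6.70.

F = (0.00, 0.00) ✓; FM at -39.50° ✓; |FM| = 23.80 ✓; ∠FMH = 76.80° ✓; |MH| = 40.00 ✓; ∠(MH, HN) = 90.00° ✓; |HN| = 16.00 ✗.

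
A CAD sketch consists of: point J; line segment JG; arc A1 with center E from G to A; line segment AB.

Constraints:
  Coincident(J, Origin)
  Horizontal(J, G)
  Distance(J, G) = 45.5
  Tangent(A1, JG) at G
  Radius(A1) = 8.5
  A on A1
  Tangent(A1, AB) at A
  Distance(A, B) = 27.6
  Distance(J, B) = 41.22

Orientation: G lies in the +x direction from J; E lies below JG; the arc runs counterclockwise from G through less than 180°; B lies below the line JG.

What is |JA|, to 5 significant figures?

37.993

J is at the origin; JG is horizontal with |JG| = 45.5 and G on the +x side, so G = (45.500, 0.0000). A1 meets JG tangentially, so EG is at right angles to JG, so E = G + (0, -8.5) = (45.500, -8.5000). Since EA ⟂ AB (tangency), |EB| = √(8.5² + 27.6²) = 28.879 regardless of where A sits on A1. So B lies on both circle(J, 41.22) and circle(E, 28.879); the below-JG intersection is B = (27.277, -30.904). A is the foot of the tangent from B: A = (37.619, -5.3149).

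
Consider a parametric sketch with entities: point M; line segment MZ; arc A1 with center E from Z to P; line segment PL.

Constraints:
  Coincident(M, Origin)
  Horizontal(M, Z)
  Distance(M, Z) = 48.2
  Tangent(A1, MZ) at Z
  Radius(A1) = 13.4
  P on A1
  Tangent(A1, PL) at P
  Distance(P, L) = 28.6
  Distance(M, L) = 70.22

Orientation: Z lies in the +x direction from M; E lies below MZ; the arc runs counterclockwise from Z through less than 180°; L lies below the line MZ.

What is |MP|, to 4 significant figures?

43.10

M is at the origin; M and Z share the same y with |MZ| = 48.2 and Z on the +x side, so Z = (48.20, 0.000). A1 meets MZ tangentially, so EZ is at right angles to MZ, so E = Z + (0, -13.4) = (48.20, -13.40). Since EP ⟂ PL (tangency), |EL| = √(13.4² + 28.6²) = 31.58 regardless of where P sits on A1. So L lies on both circle(M, 70.22) and circle(E, 31.58); the below-MZ intersection is L = (54.43, -44.36). P is the foot of the tangent from L: P = (37.43, -21.37).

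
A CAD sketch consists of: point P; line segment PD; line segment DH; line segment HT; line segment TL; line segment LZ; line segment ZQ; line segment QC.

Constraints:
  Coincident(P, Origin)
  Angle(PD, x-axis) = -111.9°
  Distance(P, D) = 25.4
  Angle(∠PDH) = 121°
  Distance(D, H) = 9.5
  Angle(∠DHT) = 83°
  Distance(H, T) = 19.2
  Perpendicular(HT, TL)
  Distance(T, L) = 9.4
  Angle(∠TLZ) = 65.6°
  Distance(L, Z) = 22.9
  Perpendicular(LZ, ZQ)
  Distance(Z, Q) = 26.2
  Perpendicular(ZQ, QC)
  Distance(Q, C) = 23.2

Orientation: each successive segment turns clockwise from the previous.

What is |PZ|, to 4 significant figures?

32.71

P is at the origin; PD runs at -111.9° with length 25.4, so D = (-9.474, -23.57). ∠PDH = 121.0° gives DH at -170.9° from the x-axis; with |DH| = 9.5, H = (-18.85, -25.07). ∠DHT = 83.0° gives HT at 92.10° from the x-axis; with |HT| = 19.2, T = (-19.56, -5.882). HT is perpendicular to TL, so TL runs at 2.100°; with |TL| = 9.4, L = (-10.16, -5.538). ∠TLZ = 65.6° gives LZ at -112.3° from the x-axis; with |LZ| = 22.9, Z = (-18.85, -26.73). Then |PZ| = |Z − P| = 32.71.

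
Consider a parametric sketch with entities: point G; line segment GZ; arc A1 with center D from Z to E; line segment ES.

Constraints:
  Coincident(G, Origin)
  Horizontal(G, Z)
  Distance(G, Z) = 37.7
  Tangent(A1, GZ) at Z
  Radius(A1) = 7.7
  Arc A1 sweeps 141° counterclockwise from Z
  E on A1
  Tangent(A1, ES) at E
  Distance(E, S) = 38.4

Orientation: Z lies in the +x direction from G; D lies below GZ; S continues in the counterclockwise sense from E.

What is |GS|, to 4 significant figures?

73.24

On A1, Z sits at bearing 90° from D; a 141° counterclockwise sweep puts E at bearing 231°, so E = D + 7.7·(cos 231°, sin 231°) = (32.85, -13.68). A1 meets ES tangentially, so DE is at right angles to ES, so ES runs along (−sin 231°, cos 231°); with |ES| = 38.4, S = (62.70, -37.85). Then |GS| = |S − G| = 73.24.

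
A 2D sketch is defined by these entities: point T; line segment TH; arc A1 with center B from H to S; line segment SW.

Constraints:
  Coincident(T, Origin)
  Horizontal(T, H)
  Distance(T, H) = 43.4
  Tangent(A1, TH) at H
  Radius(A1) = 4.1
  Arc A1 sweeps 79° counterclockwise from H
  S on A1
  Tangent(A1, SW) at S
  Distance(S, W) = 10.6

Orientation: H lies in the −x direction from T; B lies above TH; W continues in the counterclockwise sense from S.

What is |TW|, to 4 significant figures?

39.79

On A1, H sits at bearing -90° from B; a 79° counterclockwise sweep puts S at bearing -11°, so S = B + 4.1·(cos -11°, sin -11°) = (-39.38, 3.318). Tangency of A1 to SW means the radius BS is perpendicular to SW, so SW runs along (−sin -11°, cos -11°); with |SW| = 10.6, W = (-37.35, 13.72). Then |TW| = |W − T| = 39.79.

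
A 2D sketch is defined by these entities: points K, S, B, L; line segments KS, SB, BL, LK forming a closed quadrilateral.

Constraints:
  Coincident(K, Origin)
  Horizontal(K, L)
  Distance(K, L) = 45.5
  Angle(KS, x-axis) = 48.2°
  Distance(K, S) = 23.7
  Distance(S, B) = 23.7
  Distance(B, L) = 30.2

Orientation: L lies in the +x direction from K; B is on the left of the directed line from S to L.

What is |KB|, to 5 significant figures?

46.683

Checks: |SB| = 23.70 ✓; |BL| = 30.20 ✓.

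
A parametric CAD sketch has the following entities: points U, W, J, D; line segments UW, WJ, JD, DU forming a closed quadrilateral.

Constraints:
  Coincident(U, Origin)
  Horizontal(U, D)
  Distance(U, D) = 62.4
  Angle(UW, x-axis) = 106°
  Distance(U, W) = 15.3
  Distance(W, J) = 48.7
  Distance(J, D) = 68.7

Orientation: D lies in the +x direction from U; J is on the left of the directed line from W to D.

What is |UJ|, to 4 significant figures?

59.90

Checks: |WJ| = 48.70 ✓; |JD| = 68.70 ✓.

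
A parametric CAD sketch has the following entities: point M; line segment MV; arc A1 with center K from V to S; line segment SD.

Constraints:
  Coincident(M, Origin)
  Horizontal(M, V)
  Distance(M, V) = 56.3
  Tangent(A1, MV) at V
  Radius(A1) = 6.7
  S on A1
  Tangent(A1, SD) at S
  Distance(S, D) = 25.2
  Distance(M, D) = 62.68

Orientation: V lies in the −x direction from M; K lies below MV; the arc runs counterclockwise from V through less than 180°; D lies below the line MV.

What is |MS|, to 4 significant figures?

63.21

Checks: |MV| = 56.30 ✓; |KS| = 6.700 ✓; ∠(KS, SD) = 90.00° ✓; |SD| = 25.20 ✓; |MD| = 62.68 ✓.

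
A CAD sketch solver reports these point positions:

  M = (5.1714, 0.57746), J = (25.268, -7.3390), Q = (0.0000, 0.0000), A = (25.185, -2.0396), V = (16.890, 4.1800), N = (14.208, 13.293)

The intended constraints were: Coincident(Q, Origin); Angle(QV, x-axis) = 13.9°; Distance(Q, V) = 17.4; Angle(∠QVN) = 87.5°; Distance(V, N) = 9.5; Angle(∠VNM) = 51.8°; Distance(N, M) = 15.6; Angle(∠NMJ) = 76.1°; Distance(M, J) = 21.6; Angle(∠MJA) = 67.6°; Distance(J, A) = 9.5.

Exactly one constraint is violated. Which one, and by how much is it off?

Distance(J, A) = 9.5 — off by 4.20.

Q = (0.00, 0.00) ✓; QV at 13.90° ✓; |QV| = 17.40 ✓; ∠QVN = 87.50° ✓; |VN| = 9.499 ✓; ∠VNM = 51.80° ✓; |NM| = 15.60 ✓; ∠NMJ = 76.10° ✓; |MJ| = 21.60 ✓; ∠MJA = 67.60° ✓; |JA| = 5.300 ✗.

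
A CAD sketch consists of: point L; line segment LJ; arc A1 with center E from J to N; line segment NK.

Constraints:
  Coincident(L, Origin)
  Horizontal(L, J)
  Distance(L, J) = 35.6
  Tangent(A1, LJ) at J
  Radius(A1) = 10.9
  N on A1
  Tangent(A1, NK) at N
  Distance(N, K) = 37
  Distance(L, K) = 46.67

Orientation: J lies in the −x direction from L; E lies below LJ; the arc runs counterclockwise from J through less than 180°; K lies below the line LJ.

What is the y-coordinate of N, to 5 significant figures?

-18.931

L is at the origin; LJ is horizontal with |LJ| = 35.6 and J on the −x side, so J = (-35.600, 0.0000). A1 meets LJ tangentially, so EJ is at right angles to LJ, so E = J + (0, -10.9) = (-35.600, -10.900). Since EN ⟂ NK (tangency), |EK| = √(10.9² + 37.0²) = 38.572 regardless of where N sits on A1. So K lies on both circle(L, 46.67) and circle(E, 38.572); the below-LJ intersection is K = (-15.708, -43.947). N is the foot of the tangent from K: N = (-42.970, -18.931).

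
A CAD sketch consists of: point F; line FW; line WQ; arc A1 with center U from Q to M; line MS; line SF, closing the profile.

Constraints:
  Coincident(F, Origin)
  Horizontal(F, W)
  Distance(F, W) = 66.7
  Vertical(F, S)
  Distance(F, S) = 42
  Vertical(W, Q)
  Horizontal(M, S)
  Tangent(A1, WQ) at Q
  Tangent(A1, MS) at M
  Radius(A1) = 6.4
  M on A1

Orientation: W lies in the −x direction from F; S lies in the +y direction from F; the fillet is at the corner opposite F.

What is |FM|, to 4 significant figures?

73.49

The virtual corner opposite F is at (-66.70, 42.00). The tangent condition forces UQ to be normal to WQ and since A1 is tangent to MS there, UM ⟂ MS, with radius 6.4, so the center U sits 6.4 in from both sides at U = (-60.30, 35.60). That places the tangent points at Q = (-66.70, 35.60) on WQ and M = (-60.30, 42.00) on MS. Then |FM| = |M − F| = 73.49.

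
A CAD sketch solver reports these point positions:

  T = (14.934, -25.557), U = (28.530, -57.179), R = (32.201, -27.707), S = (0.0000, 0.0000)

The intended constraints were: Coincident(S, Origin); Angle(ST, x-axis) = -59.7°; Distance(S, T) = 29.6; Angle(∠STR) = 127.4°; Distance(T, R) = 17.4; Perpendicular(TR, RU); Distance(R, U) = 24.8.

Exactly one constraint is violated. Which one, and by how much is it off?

Distance(R, U) = 24.8 — off by 4.90.

S = (0.00, 0.00) ✓; ST at -59.70° ✓; |ST| = 29.60 ✓; ∠STR = 127.4° ✓; |TR| = 17.40 ✓; ∠(TR, RU) = 90.00° ✓; |RU| = 29.70 ✗.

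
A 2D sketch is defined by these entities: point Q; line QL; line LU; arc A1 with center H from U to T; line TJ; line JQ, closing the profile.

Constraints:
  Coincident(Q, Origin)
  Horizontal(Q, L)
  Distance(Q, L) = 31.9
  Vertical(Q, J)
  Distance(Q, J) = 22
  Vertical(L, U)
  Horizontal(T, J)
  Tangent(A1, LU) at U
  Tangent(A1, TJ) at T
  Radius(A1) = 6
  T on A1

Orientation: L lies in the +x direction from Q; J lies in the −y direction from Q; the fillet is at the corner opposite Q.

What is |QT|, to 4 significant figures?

33.98

The virtual corner opposite Q is at (31.90, -22.00). The tangent condition forces HU to be normal to LU and A1 meets TJ tangentially, so HT is at right angles to TJ, with radius 6.0, so the center H sits 6.0 in from both sides at H = (25.90, -16.00). That places the tangent points at U = (31.90, -16.00) on LU and T = (25.90, -22.00) on TJ. Then |QT| = |T − Q| = 33.98.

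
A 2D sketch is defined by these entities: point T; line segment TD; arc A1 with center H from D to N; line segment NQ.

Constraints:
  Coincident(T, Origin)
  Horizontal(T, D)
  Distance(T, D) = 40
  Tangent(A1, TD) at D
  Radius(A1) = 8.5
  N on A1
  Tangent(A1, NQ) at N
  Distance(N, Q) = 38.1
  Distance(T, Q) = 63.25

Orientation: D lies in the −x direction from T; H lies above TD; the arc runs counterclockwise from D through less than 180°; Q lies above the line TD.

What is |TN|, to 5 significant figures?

33.556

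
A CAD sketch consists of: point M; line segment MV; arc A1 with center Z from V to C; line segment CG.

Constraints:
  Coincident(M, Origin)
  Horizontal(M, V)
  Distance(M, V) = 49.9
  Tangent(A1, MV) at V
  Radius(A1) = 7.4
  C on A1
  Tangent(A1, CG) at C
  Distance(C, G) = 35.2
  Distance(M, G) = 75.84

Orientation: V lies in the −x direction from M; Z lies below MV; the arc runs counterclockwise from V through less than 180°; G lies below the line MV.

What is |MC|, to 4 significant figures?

57.46

Checks: M = (0.00, 0.00) ✓; |ZC| = 7.400 ✓; ∠(ZC, CG) = 90.00° ✓; |CG| = 35.20 ✓; |MG| = 75.84 ✓.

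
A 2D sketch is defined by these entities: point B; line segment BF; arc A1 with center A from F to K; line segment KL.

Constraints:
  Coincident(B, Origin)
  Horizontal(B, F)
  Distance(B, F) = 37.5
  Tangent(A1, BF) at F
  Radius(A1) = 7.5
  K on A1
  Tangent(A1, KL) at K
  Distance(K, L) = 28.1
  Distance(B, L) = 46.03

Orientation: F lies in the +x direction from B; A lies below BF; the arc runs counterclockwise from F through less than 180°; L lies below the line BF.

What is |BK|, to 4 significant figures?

30.89

B is at the origin; B and F share the same y with |BF| = 37.5 and F on the +x side, so F = (37.50, 0.000). Tangency of A1 to BF means the radius AF is perpendicular to BF, so A = F + (0, -7.5) = (37.50, -7.500). Since AK ⟂ KL (tangency), |AL| = √(7.5² + 28.1²) = 29.08 regardless of where K sits on A1. So L lies on both circle(B, 46.03) and circle(A, 29.08); the below-BF intersection is L = (29.39, -35.43). K is the foot of the tangent from L: K = (30.00, -7.336).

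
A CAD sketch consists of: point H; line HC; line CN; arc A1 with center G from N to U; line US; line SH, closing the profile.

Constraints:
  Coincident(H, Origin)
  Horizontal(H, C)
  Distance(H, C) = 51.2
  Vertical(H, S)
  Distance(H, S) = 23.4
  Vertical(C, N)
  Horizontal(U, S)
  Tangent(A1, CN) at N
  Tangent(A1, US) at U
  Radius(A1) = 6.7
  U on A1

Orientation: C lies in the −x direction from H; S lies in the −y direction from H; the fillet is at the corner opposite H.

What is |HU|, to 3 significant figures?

50.3

The virtual corner opposite H is at (-51.2, -23.4). A1 meets CN tangentially, so GN is at right angles to CN and tangency of A1 to US means the radius GU is perpendicular to US, with radius 6.7, so the center G sits 6.7 in from both sides at G = (-44.5, -16.7). That places the tangent points at N = (-51.2, -16.7) on CN and U = (-44.5, -23.4) on US. Then |HU| = |U − H| = 50.3.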